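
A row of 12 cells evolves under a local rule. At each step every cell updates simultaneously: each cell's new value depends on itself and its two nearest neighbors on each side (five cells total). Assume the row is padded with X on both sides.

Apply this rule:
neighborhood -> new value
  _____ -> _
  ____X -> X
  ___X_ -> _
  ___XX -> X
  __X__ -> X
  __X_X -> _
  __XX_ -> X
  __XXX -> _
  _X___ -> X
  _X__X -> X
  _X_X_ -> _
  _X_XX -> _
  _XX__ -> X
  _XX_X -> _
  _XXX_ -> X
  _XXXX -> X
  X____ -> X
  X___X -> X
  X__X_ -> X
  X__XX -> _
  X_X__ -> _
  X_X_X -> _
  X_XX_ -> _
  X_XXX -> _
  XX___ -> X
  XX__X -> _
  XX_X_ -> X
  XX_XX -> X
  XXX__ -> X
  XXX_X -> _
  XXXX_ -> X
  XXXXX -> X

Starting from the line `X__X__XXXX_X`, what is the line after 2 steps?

X_XXX__XX_X_
_X_XX__X_X__

_X_XX__X_X__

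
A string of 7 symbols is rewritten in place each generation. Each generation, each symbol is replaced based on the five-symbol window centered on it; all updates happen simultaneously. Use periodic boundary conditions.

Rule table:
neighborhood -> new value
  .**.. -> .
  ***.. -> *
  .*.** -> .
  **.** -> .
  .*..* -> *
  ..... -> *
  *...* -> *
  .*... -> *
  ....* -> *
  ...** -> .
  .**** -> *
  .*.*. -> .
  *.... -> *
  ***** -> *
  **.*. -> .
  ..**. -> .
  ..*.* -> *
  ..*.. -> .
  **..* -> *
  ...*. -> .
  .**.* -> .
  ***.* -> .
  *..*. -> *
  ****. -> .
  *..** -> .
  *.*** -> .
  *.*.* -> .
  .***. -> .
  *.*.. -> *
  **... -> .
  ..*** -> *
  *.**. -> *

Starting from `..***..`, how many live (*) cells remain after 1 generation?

4

*.*.*.*
count of *: 4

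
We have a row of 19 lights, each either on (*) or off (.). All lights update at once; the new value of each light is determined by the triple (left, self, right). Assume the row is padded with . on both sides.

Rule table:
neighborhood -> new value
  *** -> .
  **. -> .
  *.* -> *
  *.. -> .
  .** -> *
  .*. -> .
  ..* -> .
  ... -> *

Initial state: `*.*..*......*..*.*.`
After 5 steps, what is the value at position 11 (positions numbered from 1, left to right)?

.*.....****.....*..
...***.*....***...*
**.*..*..**.*...*..
*.*......*.*..*...*
.*..****..*.....*..
position 11 holds *

*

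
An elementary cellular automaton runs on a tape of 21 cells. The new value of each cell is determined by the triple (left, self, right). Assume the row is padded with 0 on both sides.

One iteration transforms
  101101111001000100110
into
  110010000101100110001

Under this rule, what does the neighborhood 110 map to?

0

At position 3 the neighborhood is 110; the next row has 0 there.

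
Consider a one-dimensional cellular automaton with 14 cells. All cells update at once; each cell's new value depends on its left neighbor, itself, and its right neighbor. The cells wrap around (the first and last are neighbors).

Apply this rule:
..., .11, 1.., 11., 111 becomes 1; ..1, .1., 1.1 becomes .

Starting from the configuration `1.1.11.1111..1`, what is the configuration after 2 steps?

1...11.11111.1
111.11.11111.1

111.11.11111.1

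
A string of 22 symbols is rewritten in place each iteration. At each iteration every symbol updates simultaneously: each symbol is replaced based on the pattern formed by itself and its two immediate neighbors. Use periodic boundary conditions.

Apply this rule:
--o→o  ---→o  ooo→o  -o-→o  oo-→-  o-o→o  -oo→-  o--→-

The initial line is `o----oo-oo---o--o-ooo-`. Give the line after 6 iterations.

iteration 1: o-ooo--o---ooo-ooo-o-o
iteration 2: -o-o--oo-oo-o-o-o-ooo-
iteration 3: oooo-o--o--ooooooo-o--
iteration 4: -oo-oo-oo-o-ooooo-oo-o
iteration 5: o--o--o--ooo-ooo-o--oo
iteration 6: --oo-oo-o-o-o-o-oo-o-o

--oo-oo-o-o-o-o-oo-o-o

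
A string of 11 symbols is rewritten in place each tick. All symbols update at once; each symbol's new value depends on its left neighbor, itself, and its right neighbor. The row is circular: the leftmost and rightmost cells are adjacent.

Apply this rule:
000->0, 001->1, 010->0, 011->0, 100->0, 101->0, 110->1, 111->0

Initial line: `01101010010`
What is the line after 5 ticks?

10100000100
00000001001
00000010010
00000100100
00001001000

00001001000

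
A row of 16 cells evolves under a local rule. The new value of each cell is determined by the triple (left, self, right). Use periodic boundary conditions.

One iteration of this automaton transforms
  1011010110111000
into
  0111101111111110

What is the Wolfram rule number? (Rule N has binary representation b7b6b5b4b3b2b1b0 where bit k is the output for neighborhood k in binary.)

249

position 11: 111 → 1  (bit 7 = 1)
position 3: 110 → 1  (bit 6 = 1)
position 1: 101 → 1  (bit 5 = 1)
position 13: 100 → 1  (bit 4 = 1)
position 2: 011 → 1  (bit 3 = 1)
position 0: 010 → 0  (bit 2 = 0)
position 15: 001 → 0  (bit 1 = 0)
position 14: 000 → 1  (bit 0 = 1)
bits b7..b0 = 11111001 = 249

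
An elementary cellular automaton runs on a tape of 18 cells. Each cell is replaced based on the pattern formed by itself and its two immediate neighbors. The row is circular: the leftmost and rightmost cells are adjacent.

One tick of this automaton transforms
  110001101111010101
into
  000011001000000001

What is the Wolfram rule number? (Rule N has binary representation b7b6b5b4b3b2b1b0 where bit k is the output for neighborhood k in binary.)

10

position 0: 111 → 0  (bit 7 = 0)
position 1: 110 → 0  (bit 6 = 0)
position 7: 101 → 0  (bit 5 = 0)
position 2: 100 → 0  (bit 4 = 0)
position 5: 011 → 1  (bit 3 = 1)
position 13: 010 → 0  (bit 2 = 0)
position 4: 001 → 1  (bit 1 = 1)
position 3: 000 → 0  (bit 0 = 0)
bits b7..b0 = 00001010 = 10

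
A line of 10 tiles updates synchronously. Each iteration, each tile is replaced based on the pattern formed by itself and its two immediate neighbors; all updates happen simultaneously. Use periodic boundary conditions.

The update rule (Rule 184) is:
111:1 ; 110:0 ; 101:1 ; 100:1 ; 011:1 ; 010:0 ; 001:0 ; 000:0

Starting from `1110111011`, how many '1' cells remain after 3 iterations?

iteration 1: 1101110111
iteration 2: 1011101111
iteration 3: 0111011111
count of 1: 8

8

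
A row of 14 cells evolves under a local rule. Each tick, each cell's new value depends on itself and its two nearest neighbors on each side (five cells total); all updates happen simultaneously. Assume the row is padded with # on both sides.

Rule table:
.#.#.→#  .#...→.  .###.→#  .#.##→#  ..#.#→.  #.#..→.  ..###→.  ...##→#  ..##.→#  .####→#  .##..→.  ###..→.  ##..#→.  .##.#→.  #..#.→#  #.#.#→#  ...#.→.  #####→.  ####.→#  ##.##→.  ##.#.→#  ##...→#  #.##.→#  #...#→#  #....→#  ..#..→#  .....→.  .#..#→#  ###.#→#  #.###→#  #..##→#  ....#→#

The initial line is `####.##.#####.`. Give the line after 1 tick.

..##.#..##.##.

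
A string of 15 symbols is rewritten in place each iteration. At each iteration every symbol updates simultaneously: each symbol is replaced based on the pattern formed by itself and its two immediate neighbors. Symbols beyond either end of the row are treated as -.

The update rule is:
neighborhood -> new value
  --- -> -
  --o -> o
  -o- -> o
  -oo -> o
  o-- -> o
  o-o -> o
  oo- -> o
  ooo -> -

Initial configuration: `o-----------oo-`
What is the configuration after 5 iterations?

oo---------oooo
ooo-------oo--o
o-oo-----oooooo
ooooo---oo----o
o---oo-oooo--oo

o---oo-oooo--oo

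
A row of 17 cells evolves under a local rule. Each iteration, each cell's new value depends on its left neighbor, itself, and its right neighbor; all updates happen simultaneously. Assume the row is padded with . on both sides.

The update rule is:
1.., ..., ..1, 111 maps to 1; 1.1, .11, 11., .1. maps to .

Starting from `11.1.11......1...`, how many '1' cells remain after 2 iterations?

.......111111.111
1111111.1111...1.
count of 1: 12

12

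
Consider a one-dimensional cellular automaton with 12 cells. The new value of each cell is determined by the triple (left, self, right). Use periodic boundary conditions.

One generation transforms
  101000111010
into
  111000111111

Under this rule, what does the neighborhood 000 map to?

At position 4 the neighborhood is 000; the next row has 0 there.

0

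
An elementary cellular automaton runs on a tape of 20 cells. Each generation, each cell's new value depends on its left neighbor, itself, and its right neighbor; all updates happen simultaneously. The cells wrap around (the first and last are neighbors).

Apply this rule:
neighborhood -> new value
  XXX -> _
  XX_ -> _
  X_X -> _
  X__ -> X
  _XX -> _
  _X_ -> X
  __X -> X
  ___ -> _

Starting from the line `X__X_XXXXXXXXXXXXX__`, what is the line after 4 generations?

__X___X________X___X

generation 1: XXXX______________XX
generation 2: ____X____________X__
generation 3: ___XXX__________XXX_
generation 4: __X___X________X___X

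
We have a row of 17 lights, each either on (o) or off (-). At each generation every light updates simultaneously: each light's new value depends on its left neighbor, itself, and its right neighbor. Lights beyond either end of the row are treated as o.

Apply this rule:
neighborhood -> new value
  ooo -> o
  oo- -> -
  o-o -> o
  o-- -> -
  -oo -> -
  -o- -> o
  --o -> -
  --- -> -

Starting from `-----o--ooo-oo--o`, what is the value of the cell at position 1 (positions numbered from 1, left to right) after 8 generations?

-

-----o---o-o-----
-----o---ooo-----
-----o----o------
-----o----o------  (fixed point — unchanged through generation 8)
position 1 holds -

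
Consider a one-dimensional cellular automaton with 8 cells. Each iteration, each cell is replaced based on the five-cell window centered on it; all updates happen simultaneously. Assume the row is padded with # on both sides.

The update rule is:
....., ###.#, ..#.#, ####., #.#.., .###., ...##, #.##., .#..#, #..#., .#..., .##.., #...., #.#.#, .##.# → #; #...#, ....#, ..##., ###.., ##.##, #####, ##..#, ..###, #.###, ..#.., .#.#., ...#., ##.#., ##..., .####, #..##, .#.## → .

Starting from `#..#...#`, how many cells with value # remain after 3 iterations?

4

iteration 1: ..#.#.#.
iteration 2: .##.#.#.
iteration 3: .##.#.#.
count of #: 4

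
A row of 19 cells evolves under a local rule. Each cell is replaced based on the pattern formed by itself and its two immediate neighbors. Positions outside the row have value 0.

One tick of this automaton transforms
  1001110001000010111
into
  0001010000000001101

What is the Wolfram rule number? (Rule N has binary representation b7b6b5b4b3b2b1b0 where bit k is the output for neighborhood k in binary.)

position 4: 111 → 0  (bit 7 = 0)
position 5: 110 → 1  (bit 6 = 1)
position 15: 101 → 1  (bit 5 = 1)
position 1: 100 → 0  (bit 4 = 0)
position 3: 011 → 1  (bit 3 = 1)
position 0: 010 → 0  (bit 2 = 0)
position 2: 001 → 0  (bit 1 = 0)
position 7: 000 → 0  (bit 0 = 0)
bits b7..b0 = 01101000 = 104

104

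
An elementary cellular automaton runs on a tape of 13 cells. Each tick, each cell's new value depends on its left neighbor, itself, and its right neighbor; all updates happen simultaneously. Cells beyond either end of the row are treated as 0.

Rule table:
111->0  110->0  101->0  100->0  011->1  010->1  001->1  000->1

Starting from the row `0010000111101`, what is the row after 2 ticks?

1000100001111

1110111100001
1000100001111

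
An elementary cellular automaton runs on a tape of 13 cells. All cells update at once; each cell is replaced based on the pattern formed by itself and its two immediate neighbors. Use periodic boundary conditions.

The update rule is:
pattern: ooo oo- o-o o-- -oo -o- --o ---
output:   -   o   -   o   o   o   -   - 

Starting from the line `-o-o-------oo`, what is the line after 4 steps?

-o-o-ooo---oo

-o-oo------oo
-o-ooo-----oo
-o-o-oo----oo
-o-o-ooo---oo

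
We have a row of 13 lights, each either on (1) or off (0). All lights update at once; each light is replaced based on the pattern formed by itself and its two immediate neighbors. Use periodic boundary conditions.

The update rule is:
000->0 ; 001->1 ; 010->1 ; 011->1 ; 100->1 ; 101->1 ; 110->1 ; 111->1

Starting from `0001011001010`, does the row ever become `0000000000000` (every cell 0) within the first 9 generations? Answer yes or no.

no

0011111111111
1111111111111
1111111111111  (fixed point — unchanged through generation 9)
generation 9 is 1111111111111, still not uniform 0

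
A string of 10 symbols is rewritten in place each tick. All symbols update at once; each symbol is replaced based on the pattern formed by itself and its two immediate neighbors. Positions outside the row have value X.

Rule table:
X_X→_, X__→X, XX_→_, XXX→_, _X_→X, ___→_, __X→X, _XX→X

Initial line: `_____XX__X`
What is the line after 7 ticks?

_X_X_X_X__

X___XX_XXX
_X_XX__X__
_X_X_XXXXX
_X_X_X____
_X_X_XX__X
_X_X_X_XXX
_X_X_X_X__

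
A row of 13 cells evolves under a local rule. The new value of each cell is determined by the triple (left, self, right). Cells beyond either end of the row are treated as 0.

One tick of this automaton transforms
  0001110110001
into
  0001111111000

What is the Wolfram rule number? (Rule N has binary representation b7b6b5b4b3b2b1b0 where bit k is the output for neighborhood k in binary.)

position 4: 111 → 1  (bit 7 = 1)
position 5: 110 → 1  (bit 6 = 1)
position 6: 101 → 1  (bit 5 = 1)
position 9: 100 → 1  (bit 4 = 1)
position 3: 011 → 1  (bit 3 = 1)
position 12: 010 → 0  (bit 2 = 0)
position 2: 001 → 0  (bit 1 = 0)
position 0: 000 → 0  (bit 0 = 0)
bits b7..b0 = 11111000 = 248

248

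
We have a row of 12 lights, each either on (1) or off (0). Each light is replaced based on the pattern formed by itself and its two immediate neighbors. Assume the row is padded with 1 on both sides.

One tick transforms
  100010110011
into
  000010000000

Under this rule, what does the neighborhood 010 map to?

1

At position 4 the neighborhood is 010; the next row has 1 there.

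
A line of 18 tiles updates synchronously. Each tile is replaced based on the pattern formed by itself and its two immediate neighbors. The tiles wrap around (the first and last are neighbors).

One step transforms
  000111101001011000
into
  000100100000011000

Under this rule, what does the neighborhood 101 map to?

0

At position 7 the neighborhood is 101; the next row has 0 there.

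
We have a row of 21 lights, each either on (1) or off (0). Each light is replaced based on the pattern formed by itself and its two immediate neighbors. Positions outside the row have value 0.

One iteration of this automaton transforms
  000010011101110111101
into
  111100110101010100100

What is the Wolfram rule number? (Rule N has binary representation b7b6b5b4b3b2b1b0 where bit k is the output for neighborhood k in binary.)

position 8: 111 → 0  (bit 7 = 0)
position 9: 110 → 1  (bit 6 = 1)
position 10: 101 → 0  (bit 5 = 0)
position 5: 100 → 0  (bit 4 = 0)
position 7: 011 → 1  (bit 3 = 1)
position 4: 010 → 0  (bit 2 = 0)
position 3: 001 → 1  (bit 1 = 1)
position 0: 000 → 1  (bit 0 = 1)
bits b7..b0 = 01001011 = 75

75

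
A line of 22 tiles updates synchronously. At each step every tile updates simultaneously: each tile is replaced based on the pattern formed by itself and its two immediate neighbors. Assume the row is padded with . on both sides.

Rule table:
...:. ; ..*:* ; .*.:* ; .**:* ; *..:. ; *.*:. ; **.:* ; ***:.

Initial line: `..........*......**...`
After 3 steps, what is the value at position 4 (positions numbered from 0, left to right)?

.........**.....***...
........***....**.*...
.......**.*...***.*...
position 4 holds .

.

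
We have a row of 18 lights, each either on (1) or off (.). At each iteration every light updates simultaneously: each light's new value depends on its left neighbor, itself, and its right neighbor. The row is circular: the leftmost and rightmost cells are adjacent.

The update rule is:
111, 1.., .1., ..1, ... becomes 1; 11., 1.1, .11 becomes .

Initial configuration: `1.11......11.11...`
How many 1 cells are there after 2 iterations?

14

iteration 1: 1...111111.....111
iteration 2: .111.1111.11111.11
count of 1: 14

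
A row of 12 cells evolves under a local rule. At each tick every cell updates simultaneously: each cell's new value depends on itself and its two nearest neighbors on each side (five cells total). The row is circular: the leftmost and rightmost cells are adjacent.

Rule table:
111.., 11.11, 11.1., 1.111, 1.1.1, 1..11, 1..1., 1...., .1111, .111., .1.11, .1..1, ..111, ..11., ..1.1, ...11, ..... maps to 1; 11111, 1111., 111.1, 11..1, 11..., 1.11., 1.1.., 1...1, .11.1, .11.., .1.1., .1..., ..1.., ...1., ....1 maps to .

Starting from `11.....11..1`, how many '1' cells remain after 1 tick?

tick 1: 11.11.11..11
count of 1: 8

8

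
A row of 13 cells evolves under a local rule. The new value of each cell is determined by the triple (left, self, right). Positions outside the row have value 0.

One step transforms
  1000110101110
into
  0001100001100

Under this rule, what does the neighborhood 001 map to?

1

At position 3 the neighborhood is 001; the next row has 1 there.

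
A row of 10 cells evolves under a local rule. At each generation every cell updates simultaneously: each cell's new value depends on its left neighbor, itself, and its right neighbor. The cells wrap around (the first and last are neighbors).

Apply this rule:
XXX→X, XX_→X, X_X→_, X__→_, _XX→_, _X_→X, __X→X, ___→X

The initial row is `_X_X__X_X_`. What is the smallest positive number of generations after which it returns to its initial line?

generation 1: XX_X_XX_X_
generation 2: _X_X__X_X_

2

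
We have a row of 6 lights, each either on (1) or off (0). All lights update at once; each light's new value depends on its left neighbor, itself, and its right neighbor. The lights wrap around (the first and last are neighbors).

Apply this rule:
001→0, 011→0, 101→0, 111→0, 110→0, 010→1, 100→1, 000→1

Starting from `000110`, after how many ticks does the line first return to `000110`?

12

110001
001100
100011
011000
000111
110000
001110
100001
011100
000011
111000
000110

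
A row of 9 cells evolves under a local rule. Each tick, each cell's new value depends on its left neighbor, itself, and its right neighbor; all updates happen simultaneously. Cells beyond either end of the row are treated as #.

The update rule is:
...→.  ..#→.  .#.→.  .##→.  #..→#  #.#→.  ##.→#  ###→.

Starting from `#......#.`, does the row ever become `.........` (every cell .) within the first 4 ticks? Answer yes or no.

tick 1: ##.......
tick 2: .##......
tick 3: ..##.....
tick 4: #..##....
tick 4 is #..##...., still not uniform .

no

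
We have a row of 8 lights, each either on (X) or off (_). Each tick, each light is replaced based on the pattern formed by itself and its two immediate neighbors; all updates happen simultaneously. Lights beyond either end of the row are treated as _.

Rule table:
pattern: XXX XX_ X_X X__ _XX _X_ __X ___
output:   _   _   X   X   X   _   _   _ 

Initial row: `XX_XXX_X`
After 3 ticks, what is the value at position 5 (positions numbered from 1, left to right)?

_

X_XX__X_
_XX_X__X
_X_X_X__
position 5 holds _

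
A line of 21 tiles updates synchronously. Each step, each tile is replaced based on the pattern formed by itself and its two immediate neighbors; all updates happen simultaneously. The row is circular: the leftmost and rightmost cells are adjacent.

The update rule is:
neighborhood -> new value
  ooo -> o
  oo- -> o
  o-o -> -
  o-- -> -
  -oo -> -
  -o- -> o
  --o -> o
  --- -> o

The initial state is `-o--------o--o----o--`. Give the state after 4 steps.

-o-o--ooooo--o-o--o-o

oo-oooooooo-oo-oooo-o
oo--ooooooo--o--ooo--
-o-o-oooooo-oo-o-oo-o
-o-o--ooooo--o-o--o-o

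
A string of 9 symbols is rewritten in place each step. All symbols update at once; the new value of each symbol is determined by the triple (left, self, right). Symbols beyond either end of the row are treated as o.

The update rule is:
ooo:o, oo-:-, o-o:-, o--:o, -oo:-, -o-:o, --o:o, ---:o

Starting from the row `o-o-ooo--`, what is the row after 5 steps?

--o--o-oo
oooooo--o
ooooo-oo-
oooo-----
ooo-ooooo

ooo-ooooo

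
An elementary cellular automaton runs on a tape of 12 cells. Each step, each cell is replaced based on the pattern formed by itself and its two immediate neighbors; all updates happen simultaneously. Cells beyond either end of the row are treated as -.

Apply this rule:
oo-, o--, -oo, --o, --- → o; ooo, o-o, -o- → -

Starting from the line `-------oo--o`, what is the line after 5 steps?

ooooooooooo-

step 1: ooooooooooo-
step 2: o---------oo
step 3: -ooooooooooo
step 4: oo---------o
step 5: ooooooooooo-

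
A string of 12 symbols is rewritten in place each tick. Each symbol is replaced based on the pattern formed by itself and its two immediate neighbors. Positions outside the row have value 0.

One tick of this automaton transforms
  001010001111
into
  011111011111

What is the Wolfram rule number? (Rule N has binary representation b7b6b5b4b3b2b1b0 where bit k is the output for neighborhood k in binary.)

position 9: 111 → 1  (bit 7 = 1)
position 11: 110 → 1  (bit 6 = 1)
position 3: 101 → 1  (bit 5 = 1)
position 5: 100 → 1  (bit 4 = 1)
position 8: 011 → 1  (bit 3 = 1)
position 2: 010 → 1  (bit 2 = 1)
position 1: 001 → 1  (bit 1 = 1)
position 0: 000 → 0  (bit 0 = 0)
bits b7..b0 = 11111110 = 254

254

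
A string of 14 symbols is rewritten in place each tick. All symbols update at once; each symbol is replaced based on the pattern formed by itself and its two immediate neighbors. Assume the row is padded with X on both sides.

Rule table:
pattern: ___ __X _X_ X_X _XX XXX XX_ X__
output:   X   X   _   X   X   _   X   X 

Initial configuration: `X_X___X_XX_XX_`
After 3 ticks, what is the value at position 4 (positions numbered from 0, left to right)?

XX_XXX_XXXXXXX
_XXX_XXX______
XX_XXX_XXXXXXX
position 4 holds X

X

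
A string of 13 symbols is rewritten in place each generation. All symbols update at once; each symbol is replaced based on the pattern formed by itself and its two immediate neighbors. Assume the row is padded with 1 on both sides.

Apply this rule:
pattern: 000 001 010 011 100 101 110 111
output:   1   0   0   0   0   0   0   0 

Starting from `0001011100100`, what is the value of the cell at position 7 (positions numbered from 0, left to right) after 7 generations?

0

0100000000000
0001111111110
0100000000000  (repeats generation 1; period 2)
generation 7: 0100000000000
position 7 holds 0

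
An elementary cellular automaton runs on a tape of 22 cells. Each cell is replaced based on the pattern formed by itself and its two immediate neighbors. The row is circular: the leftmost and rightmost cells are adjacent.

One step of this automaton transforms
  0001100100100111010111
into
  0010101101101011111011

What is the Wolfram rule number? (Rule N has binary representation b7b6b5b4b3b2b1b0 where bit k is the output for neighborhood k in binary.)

230

position 14: 111 → 1  (bit 7 = 1)
position 4: 110 → 1  (bit 6 = 1)
position 16: 101 → 1  (bit 5 = 1)
position 0: 100 → 0  (bit 4 = 0)
position 3: 011 → 0  (bit 3 = 0)
position 7: 010 → 1  (bit 2 = 1)
position 2: 001 → 1  (bit 1 = 1)
position 1: 000 → 0  (bit 0 = 0)
bits b7..b0 = 11100110 = 230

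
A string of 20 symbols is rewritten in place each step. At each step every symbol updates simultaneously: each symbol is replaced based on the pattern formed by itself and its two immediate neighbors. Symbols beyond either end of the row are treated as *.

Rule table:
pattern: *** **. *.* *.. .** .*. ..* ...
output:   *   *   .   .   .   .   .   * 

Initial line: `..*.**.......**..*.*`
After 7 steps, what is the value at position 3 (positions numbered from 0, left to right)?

.

.....*.*****..*.....
.***....****....***.
..**.**..***.**..**.
...*..*...**..*...*.
.*......*..*....*...
...****......**...*.
.*..***.****..*.*...
position 3 holds .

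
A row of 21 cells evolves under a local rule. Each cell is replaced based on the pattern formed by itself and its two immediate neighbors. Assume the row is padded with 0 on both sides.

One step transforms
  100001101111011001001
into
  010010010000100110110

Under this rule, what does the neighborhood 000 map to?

At position 2 the neighborhood is 000; the next row has 0 there.

0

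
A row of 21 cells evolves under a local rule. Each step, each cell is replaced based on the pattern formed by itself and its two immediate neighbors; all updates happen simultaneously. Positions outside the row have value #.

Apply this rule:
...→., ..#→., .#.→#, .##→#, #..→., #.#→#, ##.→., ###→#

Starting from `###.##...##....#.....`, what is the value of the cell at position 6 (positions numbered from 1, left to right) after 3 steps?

.

##.##....#.....#.....
#.##.....#.....#.....
.##......#.....#.....
position 6 holds .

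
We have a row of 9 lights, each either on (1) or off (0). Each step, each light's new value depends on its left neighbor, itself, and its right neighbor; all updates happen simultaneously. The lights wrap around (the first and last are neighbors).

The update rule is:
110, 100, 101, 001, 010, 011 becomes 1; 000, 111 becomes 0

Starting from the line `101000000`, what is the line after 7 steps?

111100001
000110011
101111111
111000000
101100001
111110011
000011110

000011110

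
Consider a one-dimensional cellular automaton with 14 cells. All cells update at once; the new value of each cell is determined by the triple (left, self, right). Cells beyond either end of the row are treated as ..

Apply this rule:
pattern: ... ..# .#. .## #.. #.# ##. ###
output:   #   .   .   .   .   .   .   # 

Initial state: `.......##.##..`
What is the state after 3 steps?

..##....###..#

######.......#
.####..#####..
..##....###..#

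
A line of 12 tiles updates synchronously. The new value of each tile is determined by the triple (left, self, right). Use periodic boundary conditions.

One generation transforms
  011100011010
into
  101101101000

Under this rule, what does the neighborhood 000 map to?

At position 5 the neighborhood is 000; the next row has 1 there.

1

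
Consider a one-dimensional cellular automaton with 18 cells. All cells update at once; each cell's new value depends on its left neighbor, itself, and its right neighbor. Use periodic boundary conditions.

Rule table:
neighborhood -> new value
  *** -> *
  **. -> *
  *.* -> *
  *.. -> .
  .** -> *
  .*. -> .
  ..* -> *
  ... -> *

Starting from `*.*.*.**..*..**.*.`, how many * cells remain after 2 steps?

step 1: .*.*.***.*..****.*
step 2: *.*.*****..******.
count of *: 13

13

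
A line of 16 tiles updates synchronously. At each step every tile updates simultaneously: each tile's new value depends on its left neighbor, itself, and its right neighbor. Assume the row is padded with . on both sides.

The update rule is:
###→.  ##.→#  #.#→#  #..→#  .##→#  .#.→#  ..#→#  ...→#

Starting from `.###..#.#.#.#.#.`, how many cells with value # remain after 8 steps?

5

##.#############
####...........#
#..#############
####...........#  (repeats step 2; period 2)
step 8: ####...........#
count of #: 5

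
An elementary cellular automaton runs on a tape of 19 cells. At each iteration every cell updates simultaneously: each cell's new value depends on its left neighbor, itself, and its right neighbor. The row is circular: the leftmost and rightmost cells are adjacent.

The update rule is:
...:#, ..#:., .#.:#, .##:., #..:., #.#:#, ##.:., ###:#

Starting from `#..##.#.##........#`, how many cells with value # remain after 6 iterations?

.....###...######..
####..#..#..####..#
###...#..#...##....
.#..#.#..#.#....##.
.#..###..###.##....
.#...#....#.#...###
count of #: 7

7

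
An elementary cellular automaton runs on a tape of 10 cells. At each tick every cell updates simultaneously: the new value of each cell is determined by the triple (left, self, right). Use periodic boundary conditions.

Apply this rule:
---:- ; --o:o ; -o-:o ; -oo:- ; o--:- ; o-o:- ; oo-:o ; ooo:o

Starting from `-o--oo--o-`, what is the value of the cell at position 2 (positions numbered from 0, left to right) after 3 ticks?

oo-o-o-oo-
-o-o-o--o-
oo-o-o-oo-
position 2 holds -

-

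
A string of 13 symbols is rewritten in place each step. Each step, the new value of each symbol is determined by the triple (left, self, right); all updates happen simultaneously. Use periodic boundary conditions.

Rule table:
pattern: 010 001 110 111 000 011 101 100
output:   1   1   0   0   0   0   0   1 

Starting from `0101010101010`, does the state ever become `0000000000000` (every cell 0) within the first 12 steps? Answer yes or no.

yes

step 1: 1101010101011
step 2: 0001010101000
step 3: 0011010101100
step 4: 0100010100010
step 5: 1110110110111
step 6: 0000000000000
all cells are 0 at step 6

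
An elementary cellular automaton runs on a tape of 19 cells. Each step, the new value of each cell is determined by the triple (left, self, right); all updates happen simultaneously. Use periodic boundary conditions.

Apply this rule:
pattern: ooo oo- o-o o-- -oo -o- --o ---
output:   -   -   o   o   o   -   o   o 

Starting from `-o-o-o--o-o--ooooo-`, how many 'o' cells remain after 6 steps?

12

o-o-o-oo-o-ooo----o
-o-o-oo-o-oo--ooooo
o-o-oo-o-oo-ooo----
-o-oo-o-oo-oo--oooo
o-oo-o-oo-oo-ooo---
-oo-o-oo-oo-oo--ooo
count of o: 12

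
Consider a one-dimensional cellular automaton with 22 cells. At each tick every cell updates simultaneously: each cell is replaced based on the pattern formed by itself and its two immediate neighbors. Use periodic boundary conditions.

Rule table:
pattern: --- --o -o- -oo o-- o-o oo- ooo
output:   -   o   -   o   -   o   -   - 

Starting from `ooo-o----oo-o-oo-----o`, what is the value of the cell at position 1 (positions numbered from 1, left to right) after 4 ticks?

---o----oo-o-oo-----oo
--o----oo-o-oo-----oo-
-o----oo-o-oo-----oo--
o----oo-o-oo-----oo---
position 1 holds o

o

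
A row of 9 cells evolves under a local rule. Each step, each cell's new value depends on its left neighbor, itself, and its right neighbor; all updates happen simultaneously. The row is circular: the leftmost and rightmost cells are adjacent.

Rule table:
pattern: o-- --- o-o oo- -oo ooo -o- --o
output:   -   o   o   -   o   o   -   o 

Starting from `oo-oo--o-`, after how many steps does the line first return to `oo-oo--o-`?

9

o-oo--o-o
-oo--o-oo
oo--o-oo-
o--o-oo-o
--o-oo-oo
-o-oo-oo-
o-oo-oo--
-oo-oo--o
oo-oo--o-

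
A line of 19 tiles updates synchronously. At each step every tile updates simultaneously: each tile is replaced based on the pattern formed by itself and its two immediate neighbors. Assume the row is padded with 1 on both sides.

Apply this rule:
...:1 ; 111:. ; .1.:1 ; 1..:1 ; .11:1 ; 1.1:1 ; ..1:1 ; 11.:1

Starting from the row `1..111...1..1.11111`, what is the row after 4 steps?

1111.1111111111....
...111........11111
1111.1111111111....  (repeats step 1; period 2)
step 4: ...111........11111

...111........11111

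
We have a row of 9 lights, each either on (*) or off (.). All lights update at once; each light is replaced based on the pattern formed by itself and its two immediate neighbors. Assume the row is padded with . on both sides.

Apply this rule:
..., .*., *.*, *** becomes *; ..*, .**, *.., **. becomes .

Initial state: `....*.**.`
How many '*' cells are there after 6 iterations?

***.**...
.*.*...**
.***.*...
..*.**.**
*.**..*..
**....*.*
count of *: 4

4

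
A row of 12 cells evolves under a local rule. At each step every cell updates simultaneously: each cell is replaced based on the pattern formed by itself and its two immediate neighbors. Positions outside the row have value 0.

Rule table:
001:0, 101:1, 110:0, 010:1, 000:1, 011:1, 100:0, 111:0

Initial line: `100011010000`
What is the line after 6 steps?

100010101111

101010110111
111111101100
100000011001
101111010001
111000110101
100010101111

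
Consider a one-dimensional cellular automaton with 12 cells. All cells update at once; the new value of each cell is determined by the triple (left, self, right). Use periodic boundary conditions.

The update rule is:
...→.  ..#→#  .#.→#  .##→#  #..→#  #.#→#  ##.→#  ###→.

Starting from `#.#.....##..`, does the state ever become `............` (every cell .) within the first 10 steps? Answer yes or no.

no

####...#####
...##.##....
..#######...
.##.....##..
####...####.
#..##.##..##
###########.
#.........##
##.......##.
###.....####
step 10 is ###.....####, still not uniform .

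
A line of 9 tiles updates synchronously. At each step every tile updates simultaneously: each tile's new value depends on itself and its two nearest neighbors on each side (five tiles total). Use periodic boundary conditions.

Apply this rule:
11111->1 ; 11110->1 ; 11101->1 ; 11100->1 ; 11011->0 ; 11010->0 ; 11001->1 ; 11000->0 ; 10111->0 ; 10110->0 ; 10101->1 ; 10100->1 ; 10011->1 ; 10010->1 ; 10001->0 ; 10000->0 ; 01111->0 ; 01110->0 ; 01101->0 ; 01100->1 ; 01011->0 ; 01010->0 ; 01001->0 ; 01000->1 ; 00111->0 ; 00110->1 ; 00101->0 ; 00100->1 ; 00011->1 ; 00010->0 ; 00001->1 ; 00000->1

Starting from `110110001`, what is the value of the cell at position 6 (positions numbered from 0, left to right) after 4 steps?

step 1: 010010010
step 2: 110110110
step 3: 000000000
step 4: 111111111
position 6 holds 1

1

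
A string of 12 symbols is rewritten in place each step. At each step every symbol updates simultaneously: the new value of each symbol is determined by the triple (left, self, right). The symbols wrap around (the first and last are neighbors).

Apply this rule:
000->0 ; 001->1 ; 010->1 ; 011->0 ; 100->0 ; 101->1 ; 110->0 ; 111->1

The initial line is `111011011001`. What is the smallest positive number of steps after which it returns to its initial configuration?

110100100010
001101100111
010010001010
110110011110
001000101101
011001110011
100010100100
100111101101
001011010010
011100110110
101001001000
111011011001

12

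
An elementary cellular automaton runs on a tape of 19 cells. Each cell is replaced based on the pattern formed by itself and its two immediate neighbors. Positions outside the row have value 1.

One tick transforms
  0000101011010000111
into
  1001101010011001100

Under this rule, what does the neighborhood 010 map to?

At position 4 the neighborhood is 010; the next row has 1 there.

1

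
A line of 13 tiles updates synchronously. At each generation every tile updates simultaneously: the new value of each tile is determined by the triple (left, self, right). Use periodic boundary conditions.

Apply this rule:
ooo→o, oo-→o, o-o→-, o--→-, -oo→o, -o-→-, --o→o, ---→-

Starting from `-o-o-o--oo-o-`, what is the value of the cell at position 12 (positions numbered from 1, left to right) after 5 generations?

-

o------ooo---
------oooo--o
-----ooooo-o-
----oooooo---
---ooooooo---
position 12 holds -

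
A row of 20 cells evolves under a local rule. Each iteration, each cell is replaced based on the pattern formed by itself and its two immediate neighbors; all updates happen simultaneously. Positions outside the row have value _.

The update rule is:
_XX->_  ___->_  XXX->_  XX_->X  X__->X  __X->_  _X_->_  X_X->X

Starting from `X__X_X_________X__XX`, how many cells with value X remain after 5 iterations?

3

_X__X_X_________X__X
__X__X_X_________X__
___X__X_X_________X_
____X__X_X_________X
_____X__X_X_________
count of X: 3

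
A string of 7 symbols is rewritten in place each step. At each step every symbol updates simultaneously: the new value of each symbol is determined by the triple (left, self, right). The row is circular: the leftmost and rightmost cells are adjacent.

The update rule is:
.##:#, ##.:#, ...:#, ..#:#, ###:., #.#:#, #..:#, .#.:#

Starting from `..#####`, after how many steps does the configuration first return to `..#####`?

###...#
..#####

2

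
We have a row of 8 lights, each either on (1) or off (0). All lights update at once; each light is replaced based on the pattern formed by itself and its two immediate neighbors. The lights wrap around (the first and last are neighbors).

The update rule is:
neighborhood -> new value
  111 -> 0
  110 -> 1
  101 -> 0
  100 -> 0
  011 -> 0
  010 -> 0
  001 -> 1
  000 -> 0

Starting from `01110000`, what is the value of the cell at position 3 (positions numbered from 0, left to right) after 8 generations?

generation 1: 10010000
generation 2: 00100001
generation 3: 01000010
generation 4: 10000100
generation 5: 00001001
generation 6: 00010010
generation 7: 00100100
generation 8: 01001000
position 3 holds 0

0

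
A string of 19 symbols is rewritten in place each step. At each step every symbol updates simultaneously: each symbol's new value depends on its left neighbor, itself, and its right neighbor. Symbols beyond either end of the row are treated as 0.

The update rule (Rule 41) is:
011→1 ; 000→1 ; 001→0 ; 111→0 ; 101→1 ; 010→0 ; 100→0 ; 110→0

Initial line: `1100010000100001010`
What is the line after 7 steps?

step 1: 1001000110001100100
step 2: 0000010100101000001
step 3: 1111001000010011100
step 4: 1000000011000010001
step 5: 0011111010011000100
step 6: 1010000100010010001
step 7: 0100110001000000100

0100110001000000100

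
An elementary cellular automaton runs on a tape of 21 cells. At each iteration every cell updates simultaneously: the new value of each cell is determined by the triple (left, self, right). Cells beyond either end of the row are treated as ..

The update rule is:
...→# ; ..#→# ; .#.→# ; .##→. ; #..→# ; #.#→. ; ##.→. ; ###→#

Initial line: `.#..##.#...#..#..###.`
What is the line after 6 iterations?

#.#####.###....#####.

iteration 1: ####...##########.#.#
iteration 2: .##.###.########..#.#
iteration 3: #....#...######.###.#
iteration 4: #########.####...#..#
iteration 5: .#######...##.#######
iteration 6: #.#####.###....#####.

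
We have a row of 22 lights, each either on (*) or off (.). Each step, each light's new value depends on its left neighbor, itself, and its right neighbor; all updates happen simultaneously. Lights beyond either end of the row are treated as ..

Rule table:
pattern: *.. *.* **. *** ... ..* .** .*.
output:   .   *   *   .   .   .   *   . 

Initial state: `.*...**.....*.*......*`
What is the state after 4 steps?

.....**......*........
.....**...............
.....**...............  (fixed point — unchanged through step 4)

.....**...............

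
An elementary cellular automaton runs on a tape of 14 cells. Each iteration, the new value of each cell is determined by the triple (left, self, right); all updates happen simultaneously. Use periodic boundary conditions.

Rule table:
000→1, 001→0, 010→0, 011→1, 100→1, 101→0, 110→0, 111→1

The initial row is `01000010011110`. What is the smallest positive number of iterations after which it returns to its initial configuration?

iteration 1: 00111001011101
iteration 2: 10110100011000
iteration 3: 00100011010110
iteration 4: 10011010000101
iteration 5: 01010001110001
iteration 6: 00001101101100
iteration 7: 11101001001011
iteration 8: 11000100100011
iteration 9: 10110010011011
iteration 10: 00101001010011
iteration 11: 10000100001010
iteration 12: 01110011100000
iteration 13: 01101011011111
iteration 14: 01000010011110

14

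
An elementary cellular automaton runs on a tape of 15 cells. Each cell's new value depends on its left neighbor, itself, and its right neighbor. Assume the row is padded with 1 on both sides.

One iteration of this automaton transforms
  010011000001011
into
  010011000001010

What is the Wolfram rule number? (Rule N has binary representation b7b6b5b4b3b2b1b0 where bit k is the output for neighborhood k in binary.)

position 14: 111 → 0  (bit 7 = 0)
position 5: 110 → 1  (bit 6 = 1)
position 0: 101 → 0  (bit 5 = 0)
position 2: 100 → 0  (bit 4 = 0)
position 4: 011 → 1  (bit 3 = 1)
position 1: 010 → 1  (bit 2 = 1)
position 3: 001 → 0  (bit 1 = 0)
position 7: 000 → 0  (bit 0 = 0)
bits b7..b0 = 01001100 = 76

76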